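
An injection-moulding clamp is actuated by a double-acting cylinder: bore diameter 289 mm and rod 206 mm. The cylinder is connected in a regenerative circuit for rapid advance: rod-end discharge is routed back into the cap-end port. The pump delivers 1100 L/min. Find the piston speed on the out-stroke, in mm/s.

In regeneration the rod-end outflow joins the pump flow into the cap end, so the net volume the pump must supply per unit advance equals the rod cross-section area.
Rod cross-section A_rod = π/4 × (206 mm)² = 33330 mm^2
v = Q_pump / A_rod

v ≈ 550 mm/s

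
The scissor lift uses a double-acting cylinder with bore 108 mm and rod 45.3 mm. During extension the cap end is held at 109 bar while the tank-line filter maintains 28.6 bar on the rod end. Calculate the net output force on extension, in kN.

F ≈ 78.3 kN

Cap-side area A_cap = π/4 × (108 mm)² = 9161 mm^2
Rod-side annular area A_ann = π/4 × (108² − 45.3²) = 7549 mm^2
Net thrust = P_cap·A_cap − P_rod·A_ann = 99.85 kN − 21.59 kN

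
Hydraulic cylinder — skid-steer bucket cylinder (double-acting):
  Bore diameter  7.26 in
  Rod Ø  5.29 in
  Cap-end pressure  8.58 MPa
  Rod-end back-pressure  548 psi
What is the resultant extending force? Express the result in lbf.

Cap-side area A_cap = π/4 × (7.26 in)² = 41.40 in^2
Rod-side annular area A_ann = π/4 × (7.26² − 5.29²) = 19.42 in^2
Net thrust = P_cap·A_cap − P_rod·A_ann = 51510 lbf − 10640 lbf

F ≈ 40900 lbf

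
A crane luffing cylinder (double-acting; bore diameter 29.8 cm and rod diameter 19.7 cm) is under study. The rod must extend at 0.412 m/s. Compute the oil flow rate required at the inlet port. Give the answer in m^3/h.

Q ≈ 103 m^3/h

Cap-side area A_cap = π/4 × (29.8 cm)² = 697.5 cm^2
Q = A × v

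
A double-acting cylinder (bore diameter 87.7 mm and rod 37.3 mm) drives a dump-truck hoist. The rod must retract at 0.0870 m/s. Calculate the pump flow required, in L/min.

Rod-side annular area A_ann = π/4 × (87.7² − 37.3²) = 4948 mm^2
Q = A × v

Q ≈ 25.8 L/min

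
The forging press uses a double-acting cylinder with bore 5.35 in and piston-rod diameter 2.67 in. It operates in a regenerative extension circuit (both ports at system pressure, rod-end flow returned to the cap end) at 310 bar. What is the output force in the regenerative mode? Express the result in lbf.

F ≈ 25200 lbf

With equal pressure on both faces, forces on the annular region cancel; the net push is pressure × rod cross-section.
Rod cross-section A_rod = π/4 × (2.67 in)² = 5.599 in^2
F = P × A_rod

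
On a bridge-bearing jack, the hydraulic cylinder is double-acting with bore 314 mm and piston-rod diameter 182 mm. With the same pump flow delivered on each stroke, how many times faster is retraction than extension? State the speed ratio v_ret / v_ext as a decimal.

v_ret/v_ext ≈ 1.51

Cap-side area A_cap = π/4 × (314 mm)² = 77440 mm^2
Rod-side annular area A_ann = π/4 × (314² − 182²) = 51420 mm^2
For equal Q, v ∝ 1/A, so v_ret/v_ext = A_cap/A_ann.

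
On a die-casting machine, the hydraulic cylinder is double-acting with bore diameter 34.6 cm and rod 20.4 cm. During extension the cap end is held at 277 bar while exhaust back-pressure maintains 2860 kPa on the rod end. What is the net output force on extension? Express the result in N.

Cap-side area A_cap = π/4 × (34.6 cm)² = 940.2 cm^2
Rod-side annular area A_ann = π/4 × (34.6² − 20.4²) = 613.4 cm^2
Net thrust = P_cap·A_cap − P_rod·A_ann = 2.604e6 N − 1.754e5 N

F ≈ 2.43e6 N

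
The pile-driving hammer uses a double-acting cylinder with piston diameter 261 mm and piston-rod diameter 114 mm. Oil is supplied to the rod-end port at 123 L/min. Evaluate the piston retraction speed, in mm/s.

Rod-side annular area A_ann = π/4 × (261² − 114²) = 43300 mm^2
Flow into the rod-end port fills the annular volume.
v = Q / A

v ≈ 47.3 mm/s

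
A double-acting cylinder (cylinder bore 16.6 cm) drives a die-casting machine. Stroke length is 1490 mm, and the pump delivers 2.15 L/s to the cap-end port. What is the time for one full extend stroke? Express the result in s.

t ≈ 15.0 s

Cap-side area A_cap = π/4 × (16.6 cm)² = 216.4 cm^2
Swept volume V = A × L; t = V / Q = A·L / Q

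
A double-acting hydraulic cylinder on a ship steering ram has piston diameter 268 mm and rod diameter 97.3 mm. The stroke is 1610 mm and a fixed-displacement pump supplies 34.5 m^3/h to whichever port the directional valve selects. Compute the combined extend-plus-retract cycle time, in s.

t ≈ 17.7 s

Cap-side area A_cap = π/4 × (268 mm)² = 56410 mm^2
Rod-side annular area A_ann = π/4 × (268² − 97.3²) = 48970 mm^2
t_ext = A_cap·L/Q = 9.477 s
t_ret = A_ann·L/Q = 8.228 s
t_cycle = t_ext + t_ret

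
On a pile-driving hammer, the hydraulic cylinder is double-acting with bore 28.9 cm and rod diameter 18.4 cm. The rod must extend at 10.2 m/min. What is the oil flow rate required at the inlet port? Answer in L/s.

Cap-side area A_cap = π/4 × (28.9 cm)² = 656.0 cm^2
Q = A × v

Q ≈ 11.2 L/s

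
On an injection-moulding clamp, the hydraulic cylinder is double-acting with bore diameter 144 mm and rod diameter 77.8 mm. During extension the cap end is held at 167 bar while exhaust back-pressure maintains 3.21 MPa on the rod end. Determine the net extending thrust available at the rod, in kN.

F ≈ 235 kN

Cap-side area A_cap = π/4 × (144 mm)² = 16290 mm^2
Rod-side annular area A_ann = π/4 × (144² − 77.8²) = 11530 mm^2
Net thrust = P_cap·A_cap − P_rod·A_ann = 272.0 kN − 37.02 kN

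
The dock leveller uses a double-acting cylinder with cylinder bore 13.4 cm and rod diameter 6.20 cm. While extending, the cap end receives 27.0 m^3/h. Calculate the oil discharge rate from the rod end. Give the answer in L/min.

Cap-side area A_cap = π/4 × (13.4 cm)² = 141.0 cm^2
Rod-side annular area A_ann = π/4 × (13.4² − 6.20²) = 110.8 cm^2
Piston speed v = Q_in/A_cap; rod-end outflow Q_out = v × A_ann = Q_in × A_ann/A_cap.

Q_out ≈ 354 L/min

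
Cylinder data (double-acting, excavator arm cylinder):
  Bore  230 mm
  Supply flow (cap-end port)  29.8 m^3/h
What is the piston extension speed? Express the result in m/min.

v ≈ 12.0 m/min

Cap-side area A_cap = π/4 × (230 mm)² = 41550 mm^2
v = Q / A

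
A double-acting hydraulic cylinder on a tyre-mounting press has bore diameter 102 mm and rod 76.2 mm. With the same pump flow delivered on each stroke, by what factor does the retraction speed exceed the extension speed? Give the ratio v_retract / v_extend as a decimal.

Cap-side area A_cap = π/4 × (102 mm)² = 8171 mm^2
Rod-side annular area A_ann = π/4 × (102² − 76.2²) = 3611 mm^2
For equal Q, v ∝ 1/A, so v_ret/v_ext = A_cap/A_ann.

v_ret/v_ext ≈ 2.26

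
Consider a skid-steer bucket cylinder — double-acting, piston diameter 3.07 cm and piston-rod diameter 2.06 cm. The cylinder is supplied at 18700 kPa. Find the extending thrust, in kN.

F ≈ 13.8 kN

Cap-side area A_cap = π/4 × (3.07 cm)² = 7.402 cm^2
F = P × A_cap = 18700 kPa × A_cap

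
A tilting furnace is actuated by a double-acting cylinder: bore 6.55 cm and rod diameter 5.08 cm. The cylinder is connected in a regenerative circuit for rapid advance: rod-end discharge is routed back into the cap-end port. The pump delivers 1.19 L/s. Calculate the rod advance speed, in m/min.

v ≈ 35.2 m/min

In regeneration the rod-end outflow joins the pump flow into the cap end, so the net volume the pump must supply per unit advance equals the rod cross-section area.
Rod cross-section A_rod = π/4 × (5.08 cm)² = 20.27 cm^2
v = Q_pump / A_rod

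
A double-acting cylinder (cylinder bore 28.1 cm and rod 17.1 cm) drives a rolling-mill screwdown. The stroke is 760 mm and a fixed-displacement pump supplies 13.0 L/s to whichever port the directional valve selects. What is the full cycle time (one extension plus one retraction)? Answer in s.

t ≈ 5.91 s

Cap-side area A_cap = π/4 × (28.1 cm)² = 620.2 cm^2
Rod-side annular area A_ann = π/4 × (28.1² − 17.1²) = 390.5 cm^2
t_ext = A_cap·L/Q = 3.626 s
t_ret = A_ann·L/Q = 2.283 s
t_cycle = t_ext + t_ret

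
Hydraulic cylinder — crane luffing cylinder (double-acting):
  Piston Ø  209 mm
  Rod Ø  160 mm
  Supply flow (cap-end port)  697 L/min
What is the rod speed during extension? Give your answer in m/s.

Cap-side area A_cap = π/4 × (209 mm)² = 34310 mm^2
v = Q / A

v ≈ 0.339 m/s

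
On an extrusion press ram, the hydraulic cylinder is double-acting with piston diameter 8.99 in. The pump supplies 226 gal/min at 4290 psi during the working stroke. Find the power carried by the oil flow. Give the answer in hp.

Hydraulic power = P × Q

W ≈ 566 hp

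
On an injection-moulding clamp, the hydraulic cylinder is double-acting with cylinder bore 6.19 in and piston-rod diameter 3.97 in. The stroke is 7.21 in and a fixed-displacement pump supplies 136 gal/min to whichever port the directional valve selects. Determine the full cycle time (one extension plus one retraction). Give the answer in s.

t ≈ 0.658 s

Cap-side area A_cap = π/4 × (6.19 in)² = 30.09 in^2
Rod-side annular area A_ann = π/4 × (6.19² − 3.97²) = 17.71 in^2
t_ext = A_cap·L/Q = 0.4144 s
t_ret = A_ann·L/Q = 0.2439 s
t_cycle = t_ext + t_ret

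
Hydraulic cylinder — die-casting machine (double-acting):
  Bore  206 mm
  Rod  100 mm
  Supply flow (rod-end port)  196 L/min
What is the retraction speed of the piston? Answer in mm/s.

Rod-side annular area A_ann = π/4 × (206² − 100²) = 25480 mm^2
Flow into the rod-end port fills the annular volume.
v = Q / A

v ≈ 128 mm/s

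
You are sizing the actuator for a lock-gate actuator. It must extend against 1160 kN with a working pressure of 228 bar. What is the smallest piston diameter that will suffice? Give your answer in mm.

D ≈ 255 mm

Extension force acts on the full piston face: F = P × (π/4)D².
D = √(4F / (πP)) = √(4 × 1160 kN / (π × 228 bar))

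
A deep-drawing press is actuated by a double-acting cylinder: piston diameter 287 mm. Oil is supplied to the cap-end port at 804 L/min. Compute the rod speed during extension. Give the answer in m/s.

v ≈ 0.207 m/s

Cap-side area A_cap = π/4 × (287 mm)² = 64690 mm^2
v = Q / A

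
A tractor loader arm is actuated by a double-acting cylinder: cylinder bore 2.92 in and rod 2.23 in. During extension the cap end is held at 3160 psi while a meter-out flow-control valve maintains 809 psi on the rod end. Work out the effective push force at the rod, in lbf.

F ≈ 18900 lbf

Cap-side area A_cap = π/4 × (2.92 in)² = 6.697 in^2
Rod-side annular area A_ann = π/4 × (2.92² − 2.23²) = 2.791 in^2
Net thrust = P_cap·A_cap − P_rod·A_ann = 21160 lbf − 2258 lbf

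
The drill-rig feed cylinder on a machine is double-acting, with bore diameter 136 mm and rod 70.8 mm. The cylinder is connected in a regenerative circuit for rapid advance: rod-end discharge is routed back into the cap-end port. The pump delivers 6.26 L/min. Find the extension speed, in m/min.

In regeneration the rod-end outflow joins the pump flow into the cap end, so the net volume the pump must supply per unit advance equals the rod cross-section area.
Rod cross-section A_rod = π/4 × (70.8 mm)² = 3937 mm^2
v = Q_pump / A_rod

v ≈ 1.59 m/min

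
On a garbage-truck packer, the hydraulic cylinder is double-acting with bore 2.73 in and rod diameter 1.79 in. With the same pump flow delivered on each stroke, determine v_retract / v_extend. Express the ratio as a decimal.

Cap-side area A_cap = π/4 × (2.73 in)² = 5.853 in^2
Rod-side annular area A_ann = π/4 × (2.73² − 1.79²) = 3.337 in^2
For equal Q, v ∝ 1/A, so v_ret/v_ext = A_cap/A_ann.

v_ret/v_ext ≈ 1.75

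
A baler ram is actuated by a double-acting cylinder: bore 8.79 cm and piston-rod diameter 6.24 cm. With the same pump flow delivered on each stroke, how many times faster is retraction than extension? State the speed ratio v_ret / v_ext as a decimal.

Cap-side area A_cap = π/4 × (8.79 cm)² = 60.68 cm^2
Rod-side annular area A_ann = π/4 × (8.79² − 6.24²) = 30.10 cm^2
For equal Q, v ∝ 1/A, so v_ret/v_ext = A_cap/A_ann.

v_ret/v_ext ≈ 2.02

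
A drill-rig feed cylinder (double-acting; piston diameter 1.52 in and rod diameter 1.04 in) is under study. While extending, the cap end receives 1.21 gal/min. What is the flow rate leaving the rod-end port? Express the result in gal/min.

Cap-side area A_cap = π/4 × (1.52 in)² = 1.815 in^2
Rod-side annular area A_ann = π/4 × (1.52² − 1.04²) = 0.9651 in^2
Piston speed v = Q_in/A_cap; rod-end outflow Q_out = v × A_ann = Q_in × A_ann/A_cap.

Q_out ≈ 0.644 gal/min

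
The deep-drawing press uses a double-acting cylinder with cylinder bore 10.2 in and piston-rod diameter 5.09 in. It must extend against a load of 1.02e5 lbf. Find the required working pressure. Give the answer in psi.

P ≈ 1250 psi

Cap-side area A_cap = π/4 × (10.2 in)² = 81.71 in^2
P = F / A = 1.02e5 lbf / A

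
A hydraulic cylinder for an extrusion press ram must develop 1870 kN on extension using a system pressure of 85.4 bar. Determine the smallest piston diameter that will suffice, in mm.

Extension force acts on the full piston face: F = P × (π/4)D².
D = √(4F / (πP)) = √(4 × 1870 kN / (π × 85.4 bar))

D ≈ 528 mm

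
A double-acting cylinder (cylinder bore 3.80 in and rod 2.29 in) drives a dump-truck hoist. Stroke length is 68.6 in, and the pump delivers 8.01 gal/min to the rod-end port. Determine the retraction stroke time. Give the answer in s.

t ≈ 16.1 s

Rod-side annular area A_ann = π/4 × (3.80² − 2.29²) = 7.222 in^2
Swept volume V = A × L; t = V / Q = A·L / Q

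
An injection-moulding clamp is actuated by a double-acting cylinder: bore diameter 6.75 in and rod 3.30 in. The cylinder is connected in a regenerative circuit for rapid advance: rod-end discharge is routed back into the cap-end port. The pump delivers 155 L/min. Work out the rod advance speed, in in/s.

v ≈ 18.4 in/s

In regeneration the rod-end outflow joins the pump flow into the cap end, so the net volume the pump must supply per unit advance equals the rod cross-section area.
Rod cross-section A_rod = π/4 × (3.30 in)² = 8.553 in^2
v = Q_pump / A_rod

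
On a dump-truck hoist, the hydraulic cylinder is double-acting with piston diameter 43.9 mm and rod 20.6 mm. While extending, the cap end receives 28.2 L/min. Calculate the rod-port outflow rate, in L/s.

Q_out ≈ 0.367 L/s

Cap-side area A_cap = π/4 × (43.9 mm)² = 1514 mm^2
Rod-side annular area A_ann = π/4 × (43.9² − 20.6²) = 1180 mm^2
Piston speed v = Q_in/A_cap; rod-end outflow Q_out = v × A_ann = Q_in × A_ann/A_cap.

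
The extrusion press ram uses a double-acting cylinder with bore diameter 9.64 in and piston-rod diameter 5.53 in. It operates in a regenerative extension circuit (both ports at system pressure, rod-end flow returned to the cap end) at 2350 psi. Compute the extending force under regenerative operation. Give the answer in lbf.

With equal pressure on both faces, forces on the annular region cancel; the net push is pressure × rod cross-section.
Rod cross-section A_rod = π/4 × (5.53 in)² = 24.02 in^2
F = P × A_rod

F ≈ 56400 lbf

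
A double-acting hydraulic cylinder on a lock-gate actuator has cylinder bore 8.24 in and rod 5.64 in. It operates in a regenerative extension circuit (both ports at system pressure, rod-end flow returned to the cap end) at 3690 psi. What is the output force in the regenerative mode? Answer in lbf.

F ≈ 92200 lbf

With equal pressure on both faces, forces on the annular region cancel; the net push is pressure × rod cross-section.
Rod cross-section A_rod = π/4 × (5.64 in)² = 24.98 in^2
F = P × A_rod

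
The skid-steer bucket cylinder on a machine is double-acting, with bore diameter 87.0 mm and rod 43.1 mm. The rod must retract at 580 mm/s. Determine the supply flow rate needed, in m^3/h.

Rod-side annular area A_ann = π/4 × (87.0² − 43.1²) = 4486 mm^2
Q = A × v

Q ≈ 9.37 m^3/h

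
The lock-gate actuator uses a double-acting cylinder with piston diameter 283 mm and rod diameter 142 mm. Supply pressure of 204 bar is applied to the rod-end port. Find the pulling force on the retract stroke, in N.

Rod-side annular area A_ann = π/4 × (283² − 142²) = 47060 mm^2
On retraction the pressure acts on the annular area (bore minus rod).
F = P × A_ann

F ≈ 9.60e5 N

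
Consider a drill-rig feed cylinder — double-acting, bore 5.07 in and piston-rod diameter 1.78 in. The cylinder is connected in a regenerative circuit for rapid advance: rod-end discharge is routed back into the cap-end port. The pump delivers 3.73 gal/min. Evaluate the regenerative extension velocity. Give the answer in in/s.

v ≈ 5.77 in/s

In regeneration the rod-end outflow joins the pump flow into the cap end, so the net volume the pump must supply per unit advance equals the rod cross-section area.
Rod cross-section A_rod = π/4 × (1.78 in)² = 2.488 in^2
v = Q_pump / A_rod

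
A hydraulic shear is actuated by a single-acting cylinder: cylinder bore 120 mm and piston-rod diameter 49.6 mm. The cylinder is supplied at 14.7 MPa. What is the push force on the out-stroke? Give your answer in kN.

Cap-side area A_cap = π/4 × (120 mm)² = 11310 mm^2
F = P × A_cap = 14.7 MPa × A_cap

F ≈ 166 kN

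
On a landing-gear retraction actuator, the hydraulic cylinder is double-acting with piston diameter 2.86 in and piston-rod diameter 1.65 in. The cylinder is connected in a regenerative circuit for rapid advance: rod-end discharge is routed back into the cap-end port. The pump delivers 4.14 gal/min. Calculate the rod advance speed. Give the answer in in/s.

v ≈ 7.45 in/s

In regeneration the rod-end outflow joins the pump flow into the cap end, so the net volume the pump must supply per unit advance equals the rod cross-section area.
Rod cross-section A_rod = π/4 × (1.65 in)² = 2.138 in^2
v = Q_pump / A_rod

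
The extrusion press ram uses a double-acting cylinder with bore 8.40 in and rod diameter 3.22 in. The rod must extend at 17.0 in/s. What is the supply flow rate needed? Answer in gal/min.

Q ≈ 245 gal/min

Cap-side area A_cap = π/4 × (8.40 in)² = 55.42 in^2
Q = A × v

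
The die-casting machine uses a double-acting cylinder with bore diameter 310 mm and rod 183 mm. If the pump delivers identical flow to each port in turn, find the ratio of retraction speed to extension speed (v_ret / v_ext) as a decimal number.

v_ret/v_ext ≈ 1.53

Cap-side area A_cap = π/4 × (310 mm)² = 75480 mm^2
Rod-side annular area A_ann = π/4 × (310² − 183²) = 49170 mm^2
For equal Q, v ∝ 1/A, so v_ret/v_ext = A_cap/A_ann.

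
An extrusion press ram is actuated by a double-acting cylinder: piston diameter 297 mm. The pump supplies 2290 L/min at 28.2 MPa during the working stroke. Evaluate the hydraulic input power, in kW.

W ≈ 1080 kW

Hydraulic power = P × Q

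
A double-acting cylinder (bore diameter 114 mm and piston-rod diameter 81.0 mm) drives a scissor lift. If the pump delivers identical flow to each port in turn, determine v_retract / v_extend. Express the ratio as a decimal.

v_ret/v_ext ≈ 2.02

Cap-side area A_cap = π/4 × (114 mm)² = 10210 mm^2
Rod-side annular area A_ann = π/4 × (114² − 81.0²) = 5054 mm^2
For equal Q, v ∝ 1/A, so v_ret/v_ext = A_cap/A_ann.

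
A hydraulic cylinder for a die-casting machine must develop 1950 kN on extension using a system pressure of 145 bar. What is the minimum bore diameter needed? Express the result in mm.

Extension force acts on the full piston face: F = P × (π/4)D².
D = √(4F / (πP)) = √(4 × 1950 kN / (π × 145 bar))

D ≈ 414 mm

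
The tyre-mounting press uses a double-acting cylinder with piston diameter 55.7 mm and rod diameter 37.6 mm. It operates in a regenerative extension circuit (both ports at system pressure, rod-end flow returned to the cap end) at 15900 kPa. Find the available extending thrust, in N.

F ≈ 17700 N

With equal pressure on both faces, forces on the annular region cancel; the net push is pressure × rod cross-section.
Rod cross-section A_rod = π/4 × (37.6 mm)² = 1110 mm^2
F = P × A_rod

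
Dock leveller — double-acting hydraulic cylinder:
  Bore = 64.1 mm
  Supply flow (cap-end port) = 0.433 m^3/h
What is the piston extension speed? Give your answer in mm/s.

Cap-side area A_cap = π/4 × (64.1 mm)² = 3227 mm^2
v = Q / A

v ≈ 37.3 mm/s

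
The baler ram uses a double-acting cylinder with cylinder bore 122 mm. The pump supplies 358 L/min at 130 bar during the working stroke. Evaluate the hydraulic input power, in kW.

W ≈ 77.6 kW

Hydraulic power = P × Q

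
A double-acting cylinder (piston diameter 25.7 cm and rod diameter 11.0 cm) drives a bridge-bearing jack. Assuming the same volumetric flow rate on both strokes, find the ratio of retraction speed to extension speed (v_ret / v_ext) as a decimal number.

v_ret/v_ext ≈ 1.22

Cap-side area A_cap = π/4 × (25.7 cm)² = 518.7 cm^2
Rod-side annular area A_ann = π/4 × (25.7² − 11.0²) = 423.7 cm^2
For equal Q, v ∝ 1/A, so v_ret/v_ext = A_cap/A_ann.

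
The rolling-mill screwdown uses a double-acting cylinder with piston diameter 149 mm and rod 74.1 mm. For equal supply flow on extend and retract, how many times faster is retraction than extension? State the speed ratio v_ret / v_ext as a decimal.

v_ret/v_ext ≈ 1.33

Cap-side area A_cap = π/4 × (149 mm)² = 17440 mm^2
Rod-side annular area A_ann = π/4 × (149² − 74.1²) = 13120 mm^2
For equal Q, v ∝ 1/A, so v_ret/v_ext = A_cap/A_ann.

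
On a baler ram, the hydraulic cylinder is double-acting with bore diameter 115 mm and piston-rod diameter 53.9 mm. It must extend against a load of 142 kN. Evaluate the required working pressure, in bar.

P ≈ 137 bar

Cap-side area A_cap = π/4 × (115 mm)² = 10390 mm^2
P = F / A = 142 kN / A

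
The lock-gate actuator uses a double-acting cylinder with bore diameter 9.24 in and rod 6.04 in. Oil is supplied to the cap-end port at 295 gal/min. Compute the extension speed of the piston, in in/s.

v ≈ 16.9 in/s

Cap-side area A_cap = π/4 × (9.24 in)² = 67.06 in^2
v = Q / A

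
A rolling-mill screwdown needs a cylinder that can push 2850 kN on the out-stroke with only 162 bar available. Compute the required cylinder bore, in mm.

D ≈ 473 mm

Extension force acts on the full piston face: F = P × (π/4)D².
D = √(4F / (πP)) = √(4 × 2850 kN / (π × 162 bar))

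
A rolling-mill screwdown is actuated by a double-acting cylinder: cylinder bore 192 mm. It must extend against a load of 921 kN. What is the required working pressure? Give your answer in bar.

Cap-side area A_cap = π/4 × (192 mm)² = 28950 mm^2
P = F / A = 921 kN / A

P ≈ 318 bar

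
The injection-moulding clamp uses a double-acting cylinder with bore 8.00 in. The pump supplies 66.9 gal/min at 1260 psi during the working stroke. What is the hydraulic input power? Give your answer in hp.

W ≈ 49.2 hp

Hydraulic power = P × Q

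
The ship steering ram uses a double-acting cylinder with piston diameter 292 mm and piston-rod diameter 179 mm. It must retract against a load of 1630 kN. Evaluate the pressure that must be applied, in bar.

P ≈ 390 bar

Rod-side annular area A_ann = π/4 × (292² − 179²) = 41800 mm^2
Retraction: pressure acts on the annular area.
P = F / A = 1630 kN / A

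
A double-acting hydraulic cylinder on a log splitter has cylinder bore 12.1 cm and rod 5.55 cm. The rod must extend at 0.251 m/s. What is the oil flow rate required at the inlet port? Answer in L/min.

Cap-side area A_cap = π/4 × (12.1 cm)² = 115.0 cm^2
Q = A × v

Q ≈ 173 L/min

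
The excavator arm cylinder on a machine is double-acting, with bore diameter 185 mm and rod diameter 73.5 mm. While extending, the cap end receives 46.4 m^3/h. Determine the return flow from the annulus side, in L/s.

Q_out ≈ 10.9 L/s

Cap-side area A_cap = π/4 × (185 mm)² = 26880 mm^2
Rod-side annular area A_ann = π/4 × (185² − 73.5²) = 22640 mm^2
Piston speed v = Q_in/A_cap; rod-end outflow Q_out = v × A_ann = Q_in × A_ann/A_cap.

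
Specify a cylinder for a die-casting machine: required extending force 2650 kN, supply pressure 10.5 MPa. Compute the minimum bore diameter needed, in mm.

D ≈ 567 mm

Extension force acts on the full piston face: F = P × (π/4)D².
D = √(4F / (πP)) = √(4 × 2650 kN / (π × 10.5 MPa))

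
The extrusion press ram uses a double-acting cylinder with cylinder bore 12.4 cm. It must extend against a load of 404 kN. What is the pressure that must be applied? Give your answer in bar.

P ≈ 335 bar

Cap-side area A_cap = π/4 × (12.4 cm)² = 120.8 cm^2
P = F / A = 404 kN / A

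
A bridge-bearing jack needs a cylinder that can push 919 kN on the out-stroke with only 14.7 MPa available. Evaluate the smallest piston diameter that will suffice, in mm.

D ≈ 282 mm

Extension force acts on the full piston face: F = P × (π/4)D².
D = √(4F / (πP)) = √(4 × 919 kN / (π × 14.7 MPa))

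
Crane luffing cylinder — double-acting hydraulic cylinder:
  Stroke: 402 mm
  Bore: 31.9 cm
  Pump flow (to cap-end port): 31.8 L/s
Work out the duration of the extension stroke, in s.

t ≈ 1.01 s

Cap-side area A_cap = π/4 × (31.9 cm)² = 799.2 cm^2
Swept volume V = A × L; t = V / Q = A·L / Q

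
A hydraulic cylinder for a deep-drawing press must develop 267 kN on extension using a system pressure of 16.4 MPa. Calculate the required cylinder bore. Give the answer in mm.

Extension force acts on the full piston face: F = P × (π/4)D².
D = √(4F / (πP)) = √(4 × 267 kN / (π × 16.4 MPa))

D ≈ 144 mm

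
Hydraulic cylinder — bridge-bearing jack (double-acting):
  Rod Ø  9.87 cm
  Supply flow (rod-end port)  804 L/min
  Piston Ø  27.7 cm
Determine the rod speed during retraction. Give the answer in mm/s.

v ≈ 255 mm/s

Rod-side annular area A_ann = π/4 × (27.7² − 9.87²) = 526.1 cm^2
Flow into the rod-end port fills the annular volume.
v = Q / A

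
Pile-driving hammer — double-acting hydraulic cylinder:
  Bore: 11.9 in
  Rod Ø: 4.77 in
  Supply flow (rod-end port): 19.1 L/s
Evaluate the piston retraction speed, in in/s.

v ≈ 12.5 in/s

Rod-side annular area A_ann = π/4 × (11.9² − 4.77²) = 93.35 in^2
Flow into the rod-end port fills the annular volume.
v = Q / A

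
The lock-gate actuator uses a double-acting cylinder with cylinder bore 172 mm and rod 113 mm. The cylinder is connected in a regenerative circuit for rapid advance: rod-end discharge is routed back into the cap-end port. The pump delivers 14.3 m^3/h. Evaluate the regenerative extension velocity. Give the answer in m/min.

In regeneration the rod-end outflow joins the pump flow into the cap end, so the net volume the pump must supply per unit advance equals the rod cross-section area.
Rod cross-section A_rod = π/4 × (113 mm)² = 10030 mm^2
v = Q_pump / A_rod

v ≈ 23.8 m/min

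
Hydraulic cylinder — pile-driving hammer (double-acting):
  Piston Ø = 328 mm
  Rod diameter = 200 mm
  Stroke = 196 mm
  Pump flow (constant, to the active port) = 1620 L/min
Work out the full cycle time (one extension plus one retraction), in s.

t ≈ 0.999 s

Cap-side area A_cap = π/4 × (328 mm)² = 84500 mm^2
Rod-side annular area A_ann = π/4 × (328² − 200²) = 53080 mm^2
t_ext = A_cap·L/Q = 0.6134 s
t_ret = A_ann·L/Q = 0.3853 s
t_cycle = t_ext + t_ret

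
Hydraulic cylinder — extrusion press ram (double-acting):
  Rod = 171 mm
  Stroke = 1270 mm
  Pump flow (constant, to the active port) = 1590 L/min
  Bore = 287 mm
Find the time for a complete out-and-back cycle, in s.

t ≈ 5.10 s

Cap-side area A_cap = π/4 × (287 mm)² = 64690 mm^2
Rod-side annular area A_ann = π/4 × (287² − 171²) = 41730 mm^2
t_ext = A_cap·L/Q = 3.100 s
t_ret = A_ann·L/Q = 2.000 s
t_cycle = t_ext + t_ret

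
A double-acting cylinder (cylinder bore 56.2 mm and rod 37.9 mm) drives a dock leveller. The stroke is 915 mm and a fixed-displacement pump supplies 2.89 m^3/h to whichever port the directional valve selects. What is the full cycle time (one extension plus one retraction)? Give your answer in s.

Cap-side area A_cap = π/4 × (56.2 mm)² = 2481 mm^2
Rod-side annular area A_ann = π/4 × (56.2² − 37.9²) = 1352 mm^2
t_ext = A_cap·L/Q = 2.827 s
t_ret = A_ann·L/Q = 1.542 s
t_cycle = t_ext + t_ret

t ≈ 4.37 s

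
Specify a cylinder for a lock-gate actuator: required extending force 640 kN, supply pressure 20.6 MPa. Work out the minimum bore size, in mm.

D ≈ 199 mm

Extension force acts on the full piston face: F = P × (π/4)D².
D = √(4F / (πP)) = √(4 × 640 kN / (π × 20.6 MPa))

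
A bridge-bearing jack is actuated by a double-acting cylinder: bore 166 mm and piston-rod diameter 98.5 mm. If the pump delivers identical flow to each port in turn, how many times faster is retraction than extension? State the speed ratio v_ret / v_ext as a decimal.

Cap-side area A_cap = π/4 × (166 mm)² = 21640 mm^2
Rod-side annular area A_ann = π/4 × (166² − 98.5²) = 14020 mm^2
For equal Q, v ∝ 1/A, so v_ret/v_ext = A_cap/A_ann.

v_ret/v_ext ≈ 1.54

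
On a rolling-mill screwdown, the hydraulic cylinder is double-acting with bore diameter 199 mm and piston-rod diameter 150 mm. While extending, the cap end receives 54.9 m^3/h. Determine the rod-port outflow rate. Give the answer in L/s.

Q_out ≈ 6.59 L/s

Cap-side area A_cap = π/4 × (199 mm)² = 31100 mm^2
Rod-side annular area A_ann = π/4 × (199² − 150²) = 13430 mm^2
Piston speed v = Q_in/A_cap; rod-end outflow Q_out = v × A_ann = Q_in × A_ann/A_cap.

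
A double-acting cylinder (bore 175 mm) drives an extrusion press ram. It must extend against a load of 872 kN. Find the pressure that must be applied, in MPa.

P ≈ 36.3 MPa

Cap-side area A_cap = π/4 × (175 mm)² = 24050 mm^2
P = F / A = 872 kN / A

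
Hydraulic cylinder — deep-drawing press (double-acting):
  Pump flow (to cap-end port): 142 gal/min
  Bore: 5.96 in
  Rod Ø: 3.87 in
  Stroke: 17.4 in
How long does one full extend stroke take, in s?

Cap-side area A_cap = π/4 × (5.96 in)² = 27.90 in^2
Swept volume V = A × L; t = V / Q = A·L / Q

t ≈ 0.888 s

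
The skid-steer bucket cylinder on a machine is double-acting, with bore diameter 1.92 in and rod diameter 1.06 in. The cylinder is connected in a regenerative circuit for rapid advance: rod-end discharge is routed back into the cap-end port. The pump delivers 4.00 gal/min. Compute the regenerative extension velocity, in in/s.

In regeneration the rod-end outflow joins the pump flow into the cap end, so the net volume the pump must supply per unit advance equals the rod cross-section area.
Rod cross-section A_rod = π/4 × (1.06 in)² = 0.8825 in^2
v = Q_pump / A_rod

v ≈ 17.5 in/s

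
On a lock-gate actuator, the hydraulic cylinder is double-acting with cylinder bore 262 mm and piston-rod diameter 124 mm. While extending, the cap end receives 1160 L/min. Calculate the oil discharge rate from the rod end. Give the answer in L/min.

Cap-side area A_cap = π/4 × (262 mm)² = 53910 mm^2
Rod-side annular area A_ann = π/4 × (262² − 124²) = 41840 mm^2
Piston speed v = Q_in/A_cap; rod-end outflow Q_out = v × A_ann = Q_in × A_ann/A_cap.

Q_out ≈ 900 L/min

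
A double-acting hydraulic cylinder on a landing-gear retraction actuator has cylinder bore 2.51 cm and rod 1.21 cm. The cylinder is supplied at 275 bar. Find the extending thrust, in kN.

Cap-side area A_cap = π/4 × (2.51 cm)² = 4.948 cm^2
F = P × A_cap = 275 bar × A_cap

F ≈ 13.6 kN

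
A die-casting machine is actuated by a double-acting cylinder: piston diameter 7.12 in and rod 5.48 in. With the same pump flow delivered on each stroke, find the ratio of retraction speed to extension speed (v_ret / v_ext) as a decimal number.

v_ret/v_ext ≈ 2.45

Cap-side area A_cap = π/4 × (7.12 in)² = 39.82 in^2
Rod-side annular area A_ann = π/4 × (7.12² − 5.48²) = 16.23 in^2
For equal Q, v ∝ 1/A, so v_ret/v_ext = A_cap/A_ann.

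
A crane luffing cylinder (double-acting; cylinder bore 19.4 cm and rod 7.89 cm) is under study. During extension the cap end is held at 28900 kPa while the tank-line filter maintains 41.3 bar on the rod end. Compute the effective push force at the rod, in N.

Cap-side area A_cap = π/4 × (19.4 cm)² = 295.6 cm^2
Rod-side annular area A_ann = π/4 × (19.4² − 7.89²) = 246.7 cm^2
Net thrust = P_cap·A_cap − P_rod·A_ann = 8.543e5 N − 1.019e5 N

F ≈ 7.52e5 N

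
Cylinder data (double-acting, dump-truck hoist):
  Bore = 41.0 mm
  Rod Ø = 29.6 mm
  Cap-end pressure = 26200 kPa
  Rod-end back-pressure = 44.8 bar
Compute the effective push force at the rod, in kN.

F ≈ 31.8 kN

Cap-side area A_cap = π/4 × (41.0 mm)² = 1320 mm^2
Rod-side annular area A_ann = π/4 × (41.0² − 29.6²) = 632.1 mm^2
Net thrust = P_cap·A_cap − P_rod·A_ann = 34.59 kN − 2.832 kN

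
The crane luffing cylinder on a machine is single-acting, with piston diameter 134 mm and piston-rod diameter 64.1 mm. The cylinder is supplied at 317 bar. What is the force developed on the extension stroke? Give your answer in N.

F ≈ 4.47e5 N

Cap-side area A_cap = π/4 × (134 mm)² = 14100 mm^2
F = P × A_cap = 317 bar × A_cap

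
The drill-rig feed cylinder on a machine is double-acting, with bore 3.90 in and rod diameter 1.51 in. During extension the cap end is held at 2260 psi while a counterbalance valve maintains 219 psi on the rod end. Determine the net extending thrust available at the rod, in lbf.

F ≈ 24800 lbf

Cap-side area A_cap = π/4 × (3.90 in)² = 11.95 in^2
Rod-side annular area A_ann = π/4 × (3.90² − 1.51²) = 10.16 in^2
Net thrust = P_cap·A_cap − P_rod·A_ann = 27000 lbf − 2224 lbf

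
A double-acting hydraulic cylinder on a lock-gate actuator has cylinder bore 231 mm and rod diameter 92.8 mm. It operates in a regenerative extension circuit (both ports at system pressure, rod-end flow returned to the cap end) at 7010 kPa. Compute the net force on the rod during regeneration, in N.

F ≈ 47400 N

With equal pressure on both faces, forces on the annular region cancel; the net push is pressure × rod cross-section.
Rod cross-section A_rod = π/4 × (92.8 mm)² = 6764 mm^2
F = P × A_rod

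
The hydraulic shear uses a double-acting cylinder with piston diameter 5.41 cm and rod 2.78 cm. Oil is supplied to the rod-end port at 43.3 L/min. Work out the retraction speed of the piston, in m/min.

v ≈ 25.6 m/min

Rod-side annular area A_ann = π/4 × (5.41² − 2.78²) = 16.92 cm^2
Flow into the rod-end port fills the annular volume.
v = Q / A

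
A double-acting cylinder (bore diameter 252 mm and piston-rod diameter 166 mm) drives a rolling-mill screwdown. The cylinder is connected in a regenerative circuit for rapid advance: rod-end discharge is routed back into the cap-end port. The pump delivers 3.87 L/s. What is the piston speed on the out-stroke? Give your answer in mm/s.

In regeneration the rod-end outflow joins the pump flow into the cap end, so the net volume the pump must supply per unit advance equals the rod cross-section area.
Rod cross-section A_rod = π/4 × (166 mm)² = 21640 mm^2
v = Q_pump / A_rod

v ≈ 179 mm/s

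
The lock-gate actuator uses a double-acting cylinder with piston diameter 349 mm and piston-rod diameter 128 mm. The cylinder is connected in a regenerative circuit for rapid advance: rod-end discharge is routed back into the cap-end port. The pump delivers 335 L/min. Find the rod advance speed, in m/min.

In regeneration the rod-end outflow joins the pump flow into the cap end, so the net volume the pump must supply per unit advance equals the rod cross-section area.
Rod cross-section A_rod = π/4 × (128 mm)² = 12870 mm^2
v = Q_pump / A_rod

v ≈ 26.0 m/min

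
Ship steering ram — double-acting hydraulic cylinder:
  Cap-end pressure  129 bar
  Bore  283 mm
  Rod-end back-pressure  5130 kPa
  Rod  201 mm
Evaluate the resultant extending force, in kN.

Cap-side area A_cap = π/4 × (283 mm)² = 62900 mm^2
Rod-side annular area A_ann = π/4 × (283² − 201²) = 31170 mm^2
Net thrust = P_cap·A_cap − P_rod·A_ann = 811.4 kN − 159.9 kN

F ≈ 652 kN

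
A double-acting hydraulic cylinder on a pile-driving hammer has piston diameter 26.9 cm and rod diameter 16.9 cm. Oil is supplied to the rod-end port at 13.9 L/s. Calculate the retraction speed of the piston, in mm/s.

Rod-side annular area A_ann = π/4 × (26.9² − 16.9²) = 344.0 cm^2
Flow into the rod-end port fills the annular volume.
v = Q / A

v ≈ 404 mm/s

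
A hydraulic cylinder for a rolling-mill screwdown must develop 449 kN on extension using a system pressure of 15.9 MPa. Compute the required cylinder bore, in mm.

D ≈ 190 mm

Extension force acts on the full piston face: F = P × (π/4)D².
D = √(4F / (πP)) = √(4 × 449 kN / (π × 15.9 MPa))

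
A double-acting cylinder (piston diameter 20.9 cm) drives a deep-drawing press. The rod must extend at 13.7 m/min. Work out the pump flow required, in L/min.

Cap-side area A_cap = π/4 × (20.9 cm)² = 343.1 cm^2
Q = A × v

Q ≈ 470 L/min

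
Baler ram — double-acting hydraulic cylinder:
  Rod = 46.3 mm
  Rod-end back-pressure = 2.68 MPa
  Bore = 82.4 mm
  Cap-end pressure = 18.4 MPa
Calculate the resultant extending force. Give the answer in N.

Cap-side area A_cap = π/4 × (82.4 mm)² = 5333 mm^2
Rod-side annular area A_ann = π/4 × (82.4² − 46.3²) = 3649 mm^2
Net thrust = P_cap·A_cap − P_rod·A_ann = 98120 N − 9779 N

F ≈ 88300 N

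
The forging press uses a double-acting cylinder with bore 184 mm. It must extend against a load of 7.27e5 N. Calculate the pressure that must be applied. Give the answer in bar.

Cap-side area A_cap = π/4 × (184 mm)² = 26590 mm^2
P = F / A = 7.27e5 N / A

P ≈ 273 bar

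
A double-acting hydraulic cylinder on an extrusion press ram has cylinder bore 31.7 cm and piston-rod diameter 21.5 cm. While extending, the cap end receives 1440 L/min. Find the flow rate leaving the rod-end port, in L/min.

Cap-side area A_cap = π/4 × (31.7 cm)² = 789.2 cm^2
Rod-side annular area A_ann = π/4 × (31.7² − 21.5²) = 426.2 cm^2
Piston speed v = Q_in/A_cap; rod-end outflow Q_out = v × A_ann = Q_in × A_ann/A_cap.

Q_out ≈ 778 L/min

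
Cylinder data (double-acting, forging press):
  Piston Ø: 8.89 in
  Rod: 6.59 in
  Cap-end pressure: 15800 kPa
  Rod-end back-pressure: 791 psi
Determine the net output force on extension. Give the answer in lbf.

Cap-side area A_cap = π/4 × (8.89 in)² = 62.07 in^2
Rod-side annular area A_ann = π/4 × (8.89² − 6.59²) = 27.96 in^2
Net thrust = P_cap·A_cap − P_rod·A_ann = 1.422e5 lbf − 22120 lbf

F ≈ 1.20e5 lbf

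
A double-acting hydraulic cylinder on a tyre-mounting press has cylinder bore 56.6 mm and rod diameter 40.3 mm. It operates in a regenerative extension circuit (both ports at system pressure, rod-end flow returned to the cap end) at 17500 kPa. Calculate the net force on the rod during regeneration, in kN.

F ≈ 22.3 kN

With equal pressure on both faces, forces on the annular region cancel; the net push is pressure × rod cross-section.
Rod cross-section A_rod = π/4 × (40.3 mm)² = 1276 mm^2
F = P × A_rod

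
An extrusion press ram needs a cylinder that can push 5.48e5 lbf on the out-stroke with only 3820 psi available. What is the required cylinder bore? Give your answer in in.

Extension force acts on the full piston face: F = P × (π/4)D².
D = √(4F / (πP)) = √(4 × 5.48e5 lbf / (π × 3820 psi))

D ≈ 13.5 in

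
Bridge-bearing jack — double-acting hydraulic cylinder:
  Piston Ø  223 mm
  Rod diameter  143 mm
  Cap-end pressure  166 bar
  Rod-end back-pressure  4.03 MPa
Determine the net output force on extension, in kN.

F ≈ 556 kN

Cap-side area A_cap = π/4 × (223 mm)² = 39060 mm^2
Rod-side annular area A_ann = π/4 × (223² − 143²) = 23000 mm^2
Net thrust = P_cap·A_cap − P_rod·A_ann = 648.3 kN − 92.68 kN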